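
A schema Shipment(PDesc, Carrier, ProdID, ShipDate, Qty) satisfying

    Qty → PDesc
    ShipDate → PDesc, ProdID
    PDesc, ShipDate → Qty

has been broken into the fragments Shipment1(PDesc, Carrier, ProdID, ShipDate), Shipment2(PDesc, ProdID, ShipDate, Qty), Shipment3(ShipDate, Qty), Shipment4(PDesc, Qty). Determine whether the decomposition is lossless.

Chase test. Columns are PDesc, Carrier, ProdID, ShipDate, Qty; row i has aⱼ where attribute j ∈ Shipmenti, else bᵢⱼ.
Initial tableau (one row per fragment):
  row 1: a1 a2 a3 a4 b15
  row 2: a1 b22 a3 a4 a5
  row 3: b31 b32 b33 a4 a5
  row 4: a1 b42 b43 b44 a5
Rows 2 and 3 agree on Qty; apply Qty→PDesc and equate their PDesc entries.
Rows 1 and 3 agree on ShipDate; apply ShipDate→PDesc, ProdID and equate their PDesc, ProdID entries.
Rows 1 and 2 agree on PDesc, ShipDate; apply PDesc, ShipDate→Qty and equate their Qty entries.
Row 1 is now all distinguished symbols — the join is lossless.

Yes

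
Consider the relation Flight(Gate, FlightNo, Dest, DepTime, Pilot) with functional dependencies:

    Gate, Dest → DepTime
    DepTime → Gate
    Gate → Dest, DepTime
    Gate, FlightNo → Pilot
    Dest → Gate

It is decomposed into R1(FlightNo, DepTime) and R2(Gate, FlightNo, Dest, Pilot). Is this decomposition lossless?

Common attributes: R1 ∩ R2 = {FlightNo}.
No dependency enlarges {FlightNo}, so (FlightNo)⁺ = {FlightNo}.
The closure contains neither all of R1 = {FlightNo, DepTime} nor all of R2 = {Gate, FlightNo, Dest, Pilot}, so the common attributes are not a superkey of either fragment. The join is lossy.

No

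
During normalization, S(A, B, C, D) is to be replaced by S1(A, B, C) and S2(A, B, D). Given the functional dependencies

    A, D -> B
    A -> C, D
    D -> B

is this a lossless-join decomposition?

Yes

Common attributes: S1 ∩ S2 = {A, B}.
Closure of {A, B}: A → C, D applies, adding C, D. So (A, B)⁺ = {A, B, C, D}.
This closure contains every attribute of S1, so S1 ∩ S2 → S1. The join is lossless.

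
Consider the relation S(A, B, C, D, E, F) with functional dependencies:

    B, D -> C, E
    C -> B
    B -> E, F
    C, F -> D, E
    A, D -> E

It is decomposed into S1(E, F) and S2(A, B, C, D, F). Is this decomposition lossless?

Common attributes: S1 ∩ S2 = {F}.
No dependency enlarges {F}, so (F)⁺ = {F}.
The closure contains neither all of S1 = {E, F} nor all of S2 = {A, B, C, D, F}, so the common attributes are not a superkey of either fragment. The join is lossy.

No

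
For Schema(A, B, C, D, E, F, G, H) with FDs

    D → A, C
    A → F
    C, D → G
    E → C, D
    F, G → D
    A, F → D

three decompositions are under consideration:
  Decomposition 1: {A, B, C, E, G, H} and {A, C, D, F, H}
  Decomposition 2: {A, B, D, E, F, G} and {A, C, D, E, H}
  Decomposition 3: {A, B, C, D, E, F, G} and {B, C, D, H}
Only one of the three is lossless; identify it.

Decomposition 1

Decomposition 1: common = {A, C, H}, closure = {A, C, D, F, G, H} → lossless.
Decomposition 2: common = {A, D, E}, closure = {A, C, D, E, F, G} → lossy.
Decomposition 3: common = {B, C, D}, closure = {A, B, C, D, F, G} → lossy.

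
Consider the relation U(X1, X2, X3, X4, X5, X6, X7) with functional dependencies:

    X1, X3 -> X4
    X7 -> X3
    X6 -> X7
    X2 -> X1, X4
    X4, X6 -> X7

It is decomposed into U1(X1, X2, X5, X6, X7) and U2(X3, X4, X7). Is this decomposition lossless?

No

Common attributes: U1 ∩ U2 = {X7}.
Closure of {X7}: X7 → X3 applies, adding X3. So (X7)⁺ = {X3, X7}.
The closure contains neither all of U1 = {X1, X2, X5, X6, X7} nor all of U2 = {X3, X4, X7}, so the common attributes are not a superkey of either fragment. The join is lossy.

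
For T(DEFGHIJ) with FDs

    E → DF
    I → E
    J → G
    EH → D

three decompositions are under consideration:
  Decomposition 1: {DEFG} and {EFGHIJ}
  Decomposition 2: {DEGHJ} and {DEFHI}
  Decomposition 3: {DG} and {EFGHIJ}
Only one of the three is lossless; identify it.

Decomposition 1

Decomposition 1: common = {EFG}, closure = {DEFG} → lossless.
Decomposition 2: common = {DEH}, closure = {DEFH} → lossy.
Decomposition 3: common = {G}, closure = {G} → lossy.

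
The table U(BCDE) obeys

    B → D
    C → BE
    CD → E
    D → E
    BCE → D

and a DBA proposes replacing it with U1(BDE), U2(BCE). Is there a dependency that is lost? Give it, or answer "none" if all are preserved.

B → D lies within U1.
C → BE lies within U2.
CD → E: restricted closure across fragments reaches E.
D → E lies within U1.
BCE → D: restricted closure across fragments reaches D.
Every dependency is enforceable on the fragments, so the decomposition is dependency-preserving.

none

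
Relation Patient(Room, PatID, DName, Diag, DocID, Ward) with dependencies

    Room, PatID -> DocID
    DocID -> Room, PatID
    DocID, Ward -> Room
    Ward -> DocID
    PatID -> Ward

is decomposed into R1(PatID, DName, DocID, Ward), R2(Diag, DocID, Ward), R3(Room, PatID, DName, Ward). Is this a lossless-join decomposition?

No

Chase test. Columns are Room, PatID, DName, Diag, DocID, Ward; row i has aⱼ where attribute j ∈ Ri, else bᵢⱼ.
Initial tableau (one row per fragment):
  row 1: b11 a2 a3 b14 a5 a6
  row 2: b21 b22 b23 a4 a5 a6
  row 3: a1 a2 a3 b34 b35 a6
Rows 1 and 2 agree on DocID; apply DocID→Room, PatID and equate their Room, PatID entries.
Rows 1 and 3 agree on Ward; apply Ward→DocID and equate their DocID entries.
Rows 1 and 3 agree on DocID; apply DocID→Room, PatID and equate their Room, PatID entries.
No row becomes fully distinguished — the join is lossy.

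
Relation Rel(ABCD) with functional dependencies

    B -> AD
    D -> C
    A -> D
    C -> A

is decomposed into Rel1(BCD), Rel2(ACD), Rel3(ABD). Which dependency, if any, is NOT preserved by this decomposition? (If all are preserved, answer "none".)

B → AD lies within Rel3.
D → C lies within Rel1.
A → D lies within Rel2.
C → A lies within Rel2.
Every dependency is enforceable on the fragments, so the decomposition is dependency-preserving.

none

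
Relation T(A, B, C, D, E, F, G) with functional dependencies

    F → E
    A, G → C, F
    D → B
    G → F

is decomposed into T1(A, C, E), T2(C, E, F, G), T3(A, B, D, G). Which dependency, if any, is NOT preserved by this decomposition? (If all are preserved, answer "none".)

A, G → C, F

Check A, G → C, F: no single fragment contains all of {A, C, F, G}, and the restricted closure of {A, G} across the fragments never reaches {C, F}.
F → E is preserved.
D → B is preserved.
G → F is preserved.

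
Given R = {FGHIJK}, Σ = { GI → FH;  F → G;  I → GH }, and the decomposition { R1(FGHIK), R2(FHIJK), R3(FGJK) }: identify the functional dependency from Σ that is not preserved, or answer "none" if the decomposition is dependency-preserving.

none

GI → FH lies within R1.
F → G lies within R1.
I → GH lies within R1.
Every dependency is enforceable on the fragments, so the decomposition is dependency-preserving.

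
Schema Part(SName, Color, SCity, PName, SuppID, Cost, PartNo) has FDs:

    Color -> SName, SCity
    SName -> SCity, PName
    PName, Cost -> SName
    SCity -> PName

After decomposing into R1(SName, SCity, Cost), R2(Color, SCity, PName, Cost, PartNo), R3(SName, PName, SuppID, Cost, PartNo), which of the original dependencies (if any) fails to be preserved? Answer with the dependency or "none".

Color -> SName, SCity

Check Color → SName, SCity: no single fragment contains all of {SName, Color, SCity}, and the restricted closure of {Color} across the fragments never reaches {SName, SCity}.
SName → SCity, PName is preserved.
PName, Cost → SName is preserved.
SCity → PName is preserved.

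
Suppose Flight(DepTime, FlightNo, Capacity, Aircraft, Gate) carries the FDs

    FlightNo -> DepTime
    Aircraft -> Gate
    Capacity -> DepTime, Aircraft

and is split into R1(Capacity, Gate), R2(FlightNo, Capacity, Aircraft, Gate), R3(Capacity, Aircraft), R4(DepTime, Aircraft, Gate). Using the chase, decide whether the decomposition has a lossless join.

No

Chase test. Columns are DepTime, FlightNo, Capacity, Aircraft, Gate; row i has aⱼ where attribute j ∈ Ri, else bᵢⱼ.
Initial tableau (one row per fragment):
  row 1: b11 b12 a3 b14 a5
  row 2: b21 a2 a3 a4 a5
  row 3: b31 b32 a3 a4 b35
  row 4: a1 b42 b43 a4 a5
Rows 2 and 3 agree on Aircraft; apply Aircraft→Gate and equate their Gate entries.
Rows 1 and 2 agree on Capacity; apply Capacity→DepTime, Aircraft and equate their DepTime, Aircraft entries.
Rows 1 and 3 agree on Capacity; apply Capacity→DepTime, Aircraft and equate their DepTime, Aircraft entries.
No row becomes fully distinguished — the join is lossy.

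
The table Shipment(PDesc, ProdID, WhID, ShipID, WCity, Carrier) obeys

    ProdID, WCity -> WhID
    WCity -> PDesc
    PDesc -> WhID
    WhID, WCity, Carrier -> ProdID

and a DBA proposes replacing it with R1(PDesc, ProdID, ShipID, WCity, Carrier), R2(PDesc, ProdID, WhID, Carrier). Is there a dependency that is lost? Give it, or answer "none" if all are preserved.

none

ProdID, WCity → WhID: restricted closure across fragments reaches WhID.
WCity → PDesc lies within R1.
PDesc → WhID lies within R2.
WhID, WCity, Carrier → ProdID: restricted closure across fragments reaches ProdID.
Every dependency is enforceable on the fragments, so the decomposition is dependency-preserving.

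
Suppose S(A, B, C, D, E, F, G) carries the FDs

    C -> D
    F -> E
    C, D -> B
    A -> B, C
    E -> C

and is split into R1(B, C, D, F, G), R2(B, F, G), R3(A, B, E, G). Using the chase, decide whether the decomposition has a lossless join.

No

Chase test. Columns are A, B, C, D, E, F, G; row i has aⱼ where attribute j ∈ Ri, else bᵢⱼ.
Initial tableau (one row per fragment):
  row 1: b11 a2 a3 a4 b15 a6 a7
  row 2: b21 a2 b23 b24 b25 a6 a7
  row 3: a1 a2 b33 b34 a5 b36 a7
Rows 1 and 2 agree on F; apply F→E and equate their E entries.
Rows 1 and 2 agree on E; apply E→C and equate their C entries.
Rows 1 and 2 agree on C; apply C→D and equate their D entries.
No row becomes fully distinguished — the join is lossy.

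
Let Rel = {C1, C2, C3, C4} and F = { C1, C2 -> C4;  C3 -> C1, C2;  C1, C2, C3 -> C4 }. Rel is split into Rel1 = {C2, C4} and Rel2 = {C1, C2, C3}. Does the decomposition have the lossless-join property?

No

Common attributes: Rel1 ∩ Rel2 = {C2}.
No dependency enlarges {C2}, so (C2)⁺ = {C2}.
The closure contains neither all of Rel1 = {C2, C4} nor all of Rel2 = {C1, C2, C3}, so the common attributes are not a superkey of either fragment. The join is lossy.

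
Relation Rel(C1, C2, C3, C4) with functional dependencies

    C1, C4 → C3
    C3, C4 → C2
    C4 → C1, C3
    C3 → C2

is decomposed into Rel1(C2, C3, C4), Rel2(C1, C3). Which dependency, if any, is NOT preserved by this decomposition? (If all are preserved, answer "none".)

Check C4 → C1, C3: no single fragment contains all of {C1, C3, C4}, and the restricted closure of {C4} across the fragments never reaches {C1, C3}.
C1, C4 → C3 is preserved.
C3, C4 → C2 is preserved.
C3 → C2 is preserved.

C4 → C1, C3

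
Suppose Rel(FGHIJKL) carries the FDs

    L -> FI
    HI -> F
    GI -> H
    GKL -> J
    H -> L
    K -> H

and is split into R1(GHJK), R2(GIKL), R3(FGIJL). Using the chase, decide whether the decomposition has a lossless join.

Yes

Chase test. Columns are FGHIJKL; row i has aⱼ where attribute j ∈ Ri, else bᵢⱼ.
Initial tableau (one row per fragment):
  row 1: b11 a2 a3 b14 a5 a6 b17
  row 2: b21 a2 b23 a4 b25 a6 a7
  row 3: a1 a2 b33 a4 a5 b36 a7
Rows 2 and 3 agree on L; apply L→FI and equate their FI entries.
Rows 2 and 3 agree on GI; apply GI→H and equate their H entries.
Rows 1 and 2 agree on K; apply K→H and equate their H entries.
Rows 1 and 2 agree on H; apply H→L and equate their L entries.
Rows 1 and 2 agree on L; apply L→FI and equate their FI entries.
Rows 1 and 2 agree on GKL; apply GKL→J and equate their J entries.
Row 1 is now all distinguished symbols — the join is lossless.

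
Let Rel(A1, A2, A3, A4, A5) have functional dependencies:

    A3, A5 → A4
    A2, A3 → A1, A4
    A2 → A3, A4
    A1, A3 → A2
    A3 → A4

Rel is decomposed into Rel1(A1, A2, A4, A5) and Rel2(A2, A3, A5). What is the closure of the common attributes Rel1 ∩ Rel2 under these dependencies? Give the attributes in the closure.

Rel1 ∩ Rel2 = {A2, A5}.
A2 → A3, A4 applies, adding A3, A4
A2, A3 → A1, A4 applies, adding A1
Closure: {A1, A2, A3, A4, A5}.

A1, A2, A3, A4, A5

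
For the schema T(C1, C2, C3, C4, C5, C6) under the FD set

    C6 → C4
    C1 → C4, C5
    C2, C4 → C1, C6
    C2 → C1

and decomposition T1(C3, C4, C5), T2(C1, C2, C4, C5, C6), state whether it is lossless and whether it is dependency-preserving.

Lossless test: (C4, C5)⁺ = {C4, C5}, which is a superkey of neither fragment — lossy.
Dependency preservation: every FD's attributes lie within a single fragment, so each can be enforced locally — preserved.

lossy but dependency-preserving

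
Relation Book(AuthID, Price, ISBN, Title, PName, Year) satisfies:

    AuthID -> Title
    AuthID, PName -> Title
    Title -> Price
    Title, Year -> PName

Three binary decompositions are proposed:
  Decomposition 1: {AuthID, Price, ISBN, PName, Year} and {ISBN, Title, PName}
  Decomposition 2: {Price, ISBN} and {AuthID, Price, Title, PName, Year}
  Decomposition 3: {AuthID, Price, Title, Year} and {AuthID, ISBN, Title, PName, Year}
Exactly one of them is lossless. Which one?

Decomposition 1: common = {ISBN, PName}, closure = {ISBN, PName} → lossy.
Decomposition 2: common = {Price}, closure = {Price} → lossy.
Decomposition 3: common = {AuthID, Title, Year}, closure = {AuthID, Price, Title, PName, Year} → lossless.

Decomposition 3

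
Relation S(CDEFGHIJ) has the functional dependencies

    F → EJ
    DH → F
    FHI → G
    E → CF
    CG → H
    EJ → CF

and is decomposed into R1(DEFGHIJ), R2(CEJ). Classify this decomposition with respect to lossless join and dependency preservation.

lossless but not dependency-preserving

Lossless test: (EJ)⁺ = {CEFJ}, which contains all of one fragment — lossless.
Dependency preservation: the restricted closure of {CG} across the fragments never reaches {H}, so CG → H cannot be enforced without a join — not preserved.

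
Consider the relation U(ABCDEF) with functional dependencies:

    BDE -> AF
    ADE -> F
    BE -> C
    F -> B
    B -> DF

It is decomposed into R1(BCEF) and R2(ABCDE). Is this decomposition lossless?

Yes

Common attributes: R1 ∩ R2 = {BCE}.
Closure of {BCE}: B → DF applies, adding DF; BDE → AF applies, adding A. So (BCE)⁺ = {ABCDEF}.
This closure contains every attribute of R1, so R1 ∩ R2 → R1. The join is lossless.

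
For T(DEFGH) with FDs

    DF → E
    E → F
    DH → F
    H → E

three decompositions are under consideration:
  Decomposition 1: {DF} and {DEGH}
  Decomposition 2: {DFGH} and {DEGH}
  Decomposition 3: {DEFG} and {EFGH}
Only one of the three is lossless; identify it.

Decomposition 1: common = {D}, closure = {D} → lossy.
Decomposition 2: common = {DGH}, closure = {DEFGH} → lossless.
Decomposition 3: common = {EFG}, closure = {EFG} → lossy.

Decomposition 2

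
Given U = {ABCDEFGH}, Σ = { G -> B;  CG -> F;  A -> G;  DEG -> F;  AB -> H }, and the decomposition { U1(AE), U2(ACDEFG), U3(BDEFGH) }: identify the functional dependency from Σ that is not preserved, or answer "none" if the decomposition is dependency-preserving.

AB -> H

Check AB → H: no single fragment contains all of {ABH}, and the restricted closure of {AB} across the fragments never reaches {H}.
G → B is preserved.
CG → F is preserved.
A → G is preserved.
DEG → F is preserved.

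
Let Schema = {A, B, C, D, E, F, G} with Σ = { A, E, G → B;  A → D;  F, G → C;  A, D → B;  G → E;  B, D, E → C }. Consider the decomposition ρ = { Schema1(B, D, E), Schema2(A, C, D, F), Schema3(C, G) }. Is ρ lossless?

Chase test. Columns are A, B, C, D, E, F, G; row i has aⱼ where attribute j ∈ Schemai, else bᵢⱼ.
Initial tableau (one row per fragment):
  row 1: b11 a2 b13 a4 a5 b16 b17
  row 2: a1 b22 a3 a4 b25 a6 b27
  row 3: b31 b32 a3 b34 b35 b36 a7
No row becomes fully distinguished — the join is lossy.

No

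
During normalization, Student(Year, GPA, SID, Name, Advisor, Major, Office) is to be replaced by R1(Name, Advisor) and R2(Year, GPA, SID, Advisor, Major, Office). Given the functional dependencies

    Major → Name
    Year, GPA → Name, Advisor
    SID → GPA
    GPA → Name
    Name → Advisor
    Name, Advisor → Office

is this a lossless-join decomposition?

Common attributes: R1 ∩ R2 = {Advisor}.
No dependency enlarges {Advisor}, so (Advisor)⁺ = {Advisor}.
The closure contains neither all of R1 = {Name, Advisor} nor all of R2 = {Year, GPA, SID, Advisor, Major, Office}, so the common attributes are not a superkey of either fragment. The join is lossy.

No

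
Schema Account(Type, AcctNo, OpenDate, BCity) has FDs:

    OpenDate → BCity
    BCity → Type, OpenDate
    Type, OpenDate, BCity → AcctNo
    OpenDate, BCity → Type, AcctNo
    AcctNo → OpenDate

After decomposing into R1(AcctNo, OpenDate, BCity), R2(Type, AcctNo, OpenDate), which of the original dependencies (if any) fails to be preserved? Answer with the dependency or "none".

OpenDate → BCity lies within R1.
BCity → Type, OpenDate: restricted closure across fragments reaches Type, OpenDate.
Type, OpenDate, BCity → AcctNo: restricted closure across fragments reaches AcctNo.
OpenDate, BCity → Type, AcctNo: restricted closure across fragments reaches Type, AcctNo.
AcctNo → OpenDate lies within R1.
Every dependency is enforceable on the fragments, so the decomposition is dependency-preserving.

none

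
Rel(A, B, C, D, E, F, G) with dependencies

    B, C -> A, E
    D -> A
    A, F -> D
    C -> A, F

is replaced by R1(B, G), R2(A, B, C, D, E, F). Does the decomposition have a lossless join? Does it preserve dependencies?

lossy but dependency-preserving

Lossless test: (B)⁺ = {B}, which is a superkey of neither fragment — lossy.
Dependency preservation: every FD's attributes lie within a single fragment, so each can be enforced locally — preserved.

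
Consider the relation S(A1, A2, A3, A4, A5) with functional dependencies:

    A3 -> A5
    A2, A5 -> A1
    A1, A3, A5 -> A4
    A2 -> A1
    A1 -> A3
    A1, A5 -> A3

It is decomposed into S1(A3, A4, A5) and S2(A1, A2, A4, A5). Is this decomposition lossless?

Common attributes: S1 ∩ S2 = {A4, A5}.
No dependency enlarges {A4, A5}, so (A4, A5)⁺ = {A4, A5}.
The closure contains neither all of S1 = {A3, A4, A5} nor all of S2 = {A1, A2, A4, A5}, so the common attributes are not a superkey of either fragment. The join is lossy.

No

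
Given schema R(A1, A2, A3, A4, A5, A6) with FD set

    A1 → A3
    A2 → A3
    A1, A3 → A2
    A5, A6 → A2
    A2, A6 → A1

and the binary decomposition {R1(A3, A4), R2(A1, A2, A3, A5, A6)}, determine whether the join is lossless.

Common attributes: R1 ∩ R2 = {A3}.
No dependency enlarges {A3}, so (A3)⁺ = {A3}.
The closure contains neither all of R1 = {A3, A4} nor all of R2 = {A1, A2, A3, A5, A6}, so the common attributes are not a superkey of either fragment. The join is lossy.

No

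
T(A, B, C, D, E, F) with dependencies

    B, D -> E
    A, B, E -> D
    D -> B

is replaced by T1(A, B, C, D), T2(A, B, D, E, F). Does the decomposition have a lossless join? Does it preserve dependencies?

Lossless test: (A, B, D)⁺ = {A, B, D, E}, which is a superkey of neither fragment — lossy.
Dependency preservation: every FD's attributes lie within a single fragment, so each can be enforced locally — preserved.

lossy but dependency-preserving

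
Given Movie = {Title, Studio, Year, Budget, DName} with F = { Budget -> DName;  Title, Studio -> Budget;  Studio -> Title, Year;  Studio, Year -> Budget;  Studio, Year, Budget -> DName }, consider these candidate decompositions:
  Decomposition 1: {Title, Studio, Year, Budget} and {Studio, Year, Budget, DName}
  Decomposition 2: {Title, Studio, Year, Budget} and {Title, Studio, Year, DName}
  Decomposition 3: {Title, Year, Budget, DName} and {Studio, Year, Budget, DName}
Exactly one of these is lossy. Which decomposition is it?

Decomposition 1: common = {Studio, Year, Budget}, closure = {Title, Studio, Year, Budget, DName} → lossless.
Decomposition 2: common = {Title, Studio, Year}, closure = {Title, Studio, Year, Budget, DName} → lossless.
Decomposition 3: common = {Year, Budget, DName}, closure = {Year, Budget, DName} → lossy.

Decomposition 3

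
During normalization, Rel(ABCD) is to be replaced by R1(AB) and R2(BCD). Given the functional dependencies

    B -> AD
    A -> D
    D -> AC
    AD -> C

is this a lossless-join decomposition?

Yes

Common attributes: R1 ∩ R2 = {B}.
Closure of {B}: B → AD applies, adding AD; D → AC applies, adding C. So (B)⁺ = {ABCD}.
This closure contains every attribute of R1, so R1 ∩ R2 → R1. The join is lossless.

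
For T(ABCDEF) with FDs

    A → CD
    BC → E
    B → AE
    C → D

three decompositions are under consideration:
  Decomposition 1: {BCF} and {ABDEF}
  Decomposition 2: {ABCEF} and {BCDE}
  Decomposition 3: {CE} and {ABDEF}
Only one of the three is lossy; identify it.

Decomposition 3

Decomposition 1: common = {BF}, closure = {ABCDEF} → lossless.
Decomposition 2: common = {BCE}, closure = {ABCDE} → lossless.
Decomposition 3: common = {E}, closure = {E} → lossy.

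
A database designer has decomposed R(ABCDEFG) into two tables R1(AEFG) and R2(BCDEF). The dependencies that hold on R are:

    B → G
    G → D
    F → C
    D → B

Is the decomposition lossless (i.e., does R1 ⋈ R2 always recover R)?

No

Common attributes: R1 ∩ R2 = {EF}.
Closure of {EF}: F → C applies, adding C. So (EF)⁺ = {CEF}.
The closure contains neither all of R1 = {AEFG} nor all of R2 = {BCDEF}, so the common attributes are not a superkey of either fragment. The join is lossy.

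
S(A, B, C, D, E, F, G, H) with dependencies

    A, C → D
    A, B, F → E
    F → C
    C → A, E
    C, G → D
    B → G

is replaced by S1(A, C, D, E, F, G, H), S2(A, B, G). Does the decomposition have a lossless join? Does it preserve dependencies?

Lossless test: (A, G)⁺ = {A, G}, which is a superkey of neither fragment — lossy.
Dependency preservation: A, B, F → E is not contained in any single fragment, but the restricted closure of its left-hand side across the fragments still reaches the right-hand side; the remaining FDs each lie inside some fragment. All dependencies are preserved.

lossy but dependency-preserving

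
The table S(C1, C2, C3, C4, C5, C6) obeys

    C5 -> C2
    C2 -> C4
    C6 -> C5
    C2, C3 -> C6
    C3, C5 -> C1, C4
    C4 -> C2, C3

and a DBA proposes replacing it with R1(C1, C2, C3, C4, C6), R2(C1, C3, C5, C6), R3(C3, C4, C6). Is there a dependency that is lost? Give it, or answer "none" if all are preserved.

none

C5 → C2: restricted closure across fragments reaches C2.
C2 → C4 lies within R1.
C6 → C5 lies within R2.
C2, C3 → C6 lies within R1.
C3, C5 → C1, C4: restricted closure across fragments reaches C1, C4.
C4 → C2, C3 lies within R1.
Every dependency is enforceable on the fragments, so the decomposition is dependency-preserving.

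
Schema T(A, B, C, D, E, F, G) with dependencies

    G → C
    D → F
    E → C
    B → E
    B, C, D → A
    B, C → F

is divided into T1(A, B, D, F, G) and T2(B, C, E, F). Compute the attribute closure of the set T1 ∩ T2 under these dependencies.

B, C, E, F

T1 ∩ T2 = {B, F}.
B → E applies, adding E
E → C applies, adding C
Closure: {B, C, E, F}.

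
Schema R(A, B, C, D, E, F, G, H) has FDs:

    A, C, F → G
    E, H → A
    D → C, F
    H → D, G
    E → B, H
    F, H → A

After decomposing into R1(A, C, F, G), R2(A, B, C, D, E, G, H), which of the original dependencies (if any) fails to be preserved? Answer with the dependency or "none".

Check D → C, F: no single fragment contains all of {C, D, F}, and the restricted closure of {D} across the fragments never reaches {C, F}.
A, C, F → G is preserved.
E, H → A is preserved.
H → D, G is preserved.
E → B, H is preserved.
F, H → A is preserved.

D → C, F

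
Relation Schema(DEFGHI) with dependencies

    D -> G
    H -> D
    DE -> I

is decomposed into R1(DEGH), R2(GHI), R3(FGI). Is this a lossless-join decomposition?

No

Chase test. Columns are DEFGHI; row i has aⱼ where attribute j ∈ Ri, else bᵢⱼ.
Initial tableau (one row per fragment):
  row 1: a1 a2 b13 a4 a5 b16
  row 2: b21 b22 b23 a4 a5 a6
  row 3: b31 b32 a3 a4 b35 a6
Rows 1 and 2 agree on H; apply H→D and equate their D entries.
No row becomes fully distinguished — the join is lossy.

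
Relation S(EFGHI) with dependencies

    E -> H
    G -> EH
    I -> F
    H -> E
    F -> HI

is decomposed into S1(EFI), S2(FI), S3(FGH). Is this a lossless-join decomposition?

Chase test. Columns are EFGHI; row i has aⱼ where attribute j ∈ Si, else bᵢⱼ.
Initial tableau (one row per fragment):
  row 1: a1 a2 b13 b14 a5
  row 2: b21 a2 b23 b24 a5
  row 3: b31 a2 a3 a4 b35
Rows 1 and 2 agree on F; apply F→HI and equate their HI entries.
Rows 1 and 3 agree on F; apply F→HI and equate their HI entries.
Rows 1 and 2 agree on H; apply H→E and equate their E entries.
Rows 1 and 3 agree on H; apply H→E and equate their E entries.
Row 3 is now all distinguished symbols — the join is lossless.

Yes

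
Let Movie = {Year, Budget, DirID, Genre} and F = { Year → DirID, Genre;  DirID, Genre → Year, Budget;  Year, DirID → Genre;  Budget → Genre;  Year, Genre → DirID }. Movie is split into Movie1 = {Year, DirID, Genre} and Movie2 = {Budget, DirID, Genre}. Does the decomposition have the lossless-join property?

Common attributes: Movie1 ∩ Movie2 = {DirID, Genre}.
Closure of {DirID, Genre}: DirID, Genre → Year, Budget applies, adding Year, Budget. So (DirID, Genre)⁺ = {Year, Budget, DirID, Genre}.
This closure contains every attribute of Movie1, so Movie1 ∩ Movie2 → Movie1. The join is lossless.

Yes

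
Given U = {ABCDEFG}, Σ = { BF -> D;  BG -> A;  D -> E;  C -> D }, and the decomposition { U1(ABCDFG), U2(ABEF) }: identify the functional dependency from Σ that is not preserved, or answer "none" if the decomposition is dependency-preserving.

D -> E

Check D → E: no single fragment contains all of {DE}, and the restricted closure of {D} across the fragments never reaches {E}.
BF → D is preserved.
BG → A is preserved.
C → D is preserved.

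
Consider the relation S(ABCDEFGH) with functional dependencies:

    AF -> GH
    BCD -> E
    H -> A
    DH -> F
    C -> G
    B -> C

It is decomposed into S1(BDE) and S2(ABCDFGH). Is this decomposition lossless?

Common attributes: S1 ∩ S2 = {BD}.
Closure of {BD}: B → C applies, adding C; BCD → E applies, adding E; C → G applies, adding G. So (BD)⁺ = {BCDEG}.
This closure contains every attribute of S1, so S1 ∩ S2 → S1. The join is lossless.

Yes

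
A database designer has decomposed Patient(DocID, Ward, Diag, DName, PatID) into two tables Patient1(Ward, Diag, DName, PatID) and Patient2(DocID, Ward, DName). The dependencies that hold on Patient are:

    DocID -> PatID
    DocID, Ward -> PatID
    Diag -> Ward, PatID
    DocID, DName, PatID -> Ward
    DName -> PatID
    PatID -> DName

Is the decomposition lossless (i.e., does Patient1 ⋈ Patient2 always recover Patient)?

Common attributes: Patient1 ∩ Patient2 = {Ward, DName}.
Closure of {Ward, DName}: DName → PatID applies, adding PatID. So (Ward, DName)⁺ = {Ward, DName, PatID}.
The closure contains neither all of Patient1 = {Ward, Diag, DName, PatID} nor all of Patient2 = {DocID, Ward, DName}, so the common attributes are not a superkey of either fragment. The join is lossy.

No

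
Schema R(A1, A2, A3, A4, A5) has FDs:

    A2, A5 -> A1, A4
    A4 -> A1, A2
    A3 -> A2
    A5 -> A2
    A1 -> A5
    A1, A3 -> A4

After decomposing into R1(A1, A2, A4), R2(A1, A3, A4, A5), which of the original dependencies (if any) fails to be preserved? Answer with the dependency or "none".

A3 -> A2

Check A3 → A2: no single fragment contains all of {A2, A3}, and the restricted closure of {A3} across the fragments never reaches {A2}.
A2, A5 → A1, A4 is preserved.
A4 → A1, A2 is preserved.
A5 → A2 is preserved.
A1 → A5 is preserved.
A1, A3 → A4 is preserved.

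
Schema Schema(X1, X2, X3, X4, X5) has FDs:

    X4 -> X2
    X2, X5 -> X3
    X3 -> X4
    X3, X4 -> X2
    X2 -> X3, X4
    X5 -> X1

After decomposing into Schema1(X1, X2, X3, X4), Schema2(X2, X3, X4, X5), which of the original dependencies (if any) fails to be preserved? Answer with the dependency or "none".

Check X5 → X1: no single fragment contains all of {X1, X5}, and the restricted closure of {X5} across the fragments never reaches {X1}.
X4 → X2 is preserved.
X2, X5 → X3 is preserved.
X3 → X4 is preserved.
X3, X4 → X2 is preserved.
X2 → X3, X4 is preserved.

X5 -> X1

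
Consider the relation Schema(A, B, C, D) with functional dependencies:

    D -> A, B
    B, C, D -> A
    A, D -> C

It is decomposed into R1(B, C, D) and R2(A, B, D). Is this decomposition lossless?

Yes

Common attributes: R1 ∩ R2 = {B, D}.
Closure of {B, D}: D → A, B applies, adding A; A, D → C applies, adding C. So (B, D)⁺ = {A, B, C, D}.
This closure contains every attribute of R1, so R1 ∩ R2 → R1. The join is lossless.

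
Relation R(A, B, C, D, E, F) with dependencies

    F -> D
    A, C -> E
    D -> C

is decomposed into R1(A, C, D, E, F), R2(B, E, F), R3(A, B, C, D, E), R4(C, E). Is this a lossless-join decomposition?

Chase test. Columns are A, B, C, D, E, F; row i has aⱼ where attribute j ∈ Ri, else bᵢⱼ.
Initial tableau (one row per fragment):
  row 1: a1 b12 a3 a4 a5 a6
  row 2: b21 a2 b23 b24 a5 a6
  row 3: a1 a2 a3 a4 a5 b36
  row 4: b41 b42 a3 b44 a5 b46
Rows 1 and 2 agree on F; apply F→D and equate their D entries.
Rows 1 and 2 agree on D; apply D→C and equate their C entries.
No row becomes fully distinguished — the join is lossy.

No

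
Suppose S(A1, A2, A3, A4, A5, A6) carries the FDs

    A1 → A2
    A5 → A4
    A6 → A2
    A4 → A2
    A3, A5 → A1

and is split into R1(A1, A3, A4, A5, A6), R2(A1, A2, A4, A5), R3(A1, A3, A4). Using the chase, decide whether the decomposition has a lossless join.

Yes

Chase test. Columns are A1, A2, A3, A4, A5, A6; row i has aⱼ where attribute j ∈ Ri, else bᵢⱼ.
Initial tableau (one row per fragment):
  row 1: a1 b12 a3 a4 a5 a6
  row 2: a1 a2 b23 a4 a5 b26
  row 3: a1 b32 a3 a4 b35 b36
Rows 1 and 2 agree on A1; apply A1→A2 and equate their A2 entries.
Rows 1 and 3 agree on A1; apply A1→A2 and equate their A2 entries.
Row 1 is now all distinguished symbols — the join is lossless.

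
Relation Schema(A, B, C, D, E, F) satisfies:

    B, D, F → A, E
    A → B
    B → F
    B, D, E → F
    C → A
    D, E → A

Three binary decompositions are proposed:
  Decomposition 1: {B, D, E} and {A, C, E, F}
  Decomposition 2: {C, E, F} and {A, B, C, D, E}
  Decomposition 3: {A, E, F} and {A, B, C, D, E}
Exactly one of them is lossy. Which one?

Decomposition 1

Decomposition 1: common = {E}, closure = {E} → lossy.
Decomposition 2: common = {C, E}, closure = {A, B, C, E, F} → lossless.
Decomposition 3: common = {A, E}, closure = {A, B, E, F} → lossless.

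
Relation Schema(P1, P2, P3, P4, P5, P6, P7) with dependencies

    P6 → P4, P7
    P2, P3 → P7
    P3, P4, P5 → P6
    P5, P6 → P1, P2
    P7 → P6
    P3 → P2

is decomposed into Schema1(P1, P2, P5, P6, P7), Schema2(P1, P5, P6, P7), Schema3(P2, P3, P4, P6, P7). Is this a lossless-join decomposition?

No

Chase test. Columns are P1, P2, P3, P4, P5, P6, P7; row i has aⱼ where attribute j ∈ Schemai, else bᵢⱼ.
Initial tableau (one row per fragment):
  row 1: a1 a2 b13 b14 a5 a6 a7
  row 2: a1 b22 b23 b24 a5 a6 a7
  row 3: b31 a2 a3 a4 b35 a6 a7
Rows 1 and 2 agree on P6; apply P6→P4, P7 and equate their P4, P7 entries.
Rows 1 and 3 agree on P6; apply P6→P4, P7 and equate their P4, P7 entries.
Rows 1 and 2 agree on P5, P6; apply P5, P6→P1, P2 and equate their P1, P2 entries.
No row becomes fully distinguished — the join is lossy.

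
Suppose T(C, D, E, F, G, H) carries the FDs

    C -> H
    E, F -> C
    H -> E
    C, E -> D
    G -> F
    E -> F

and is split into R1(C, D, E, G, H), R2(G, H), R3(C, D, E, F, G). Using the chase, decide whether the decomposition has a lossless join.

Chase test. Columns are C, D, E, F, G, H; row i has aⱼ where attribute j ∈ Ri, else bᵢⱼ.
Initial tableau (one row per fragment):
  row 1: a1 a2 a3 b14 a5 a6
  row 2: b21 b22 b23 b24 a5 a6
  row 3: a1 a2 a3 a4 a5 b36
Rows 1 and 3 agree on C; apply C→H and equate their H entries.
Rows 1 and 2 agree on H; apply H→E and equate their E entries.
Rows 1 and 2 agree on G; apply G→F and equate their F entries.
Rows 1 and 3 agree on G; apply G→F and equate their F entries.
Rows 1 and 2 agree on E, F; apply E, F→C and equate their C entries.
Rows 1 and 2 agree on C, E; apply C, E→D and equate their D entries.
Row 1 is now all distinguished symbols — the join is lossless.

Yes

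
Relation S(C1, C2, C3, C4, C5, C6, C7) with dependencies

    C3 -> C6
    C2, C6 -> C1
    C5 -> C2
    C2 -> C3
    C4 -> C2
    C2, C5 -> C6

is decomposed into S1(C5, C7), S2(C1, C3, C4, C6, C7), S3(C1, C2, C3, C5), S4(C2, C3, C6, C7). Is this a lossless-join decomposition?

No

Chase test. Columns are C1, C2, C3, C4, C5, C6, C7; row i has aⱼ where attribute j ∈ Si, else bᵢⱼ.
Initial tableau (one row per fragment):
  row 1: b11 b12 b13 b14 a5 b16 a7
  row 2: a1 b22 a3 a4 b25 a6 a7
  row 3: a1 a2 a3 b34 a5 b36 b37
  row 4: b41 a2 a3 b44 b45 a6 a7
Rows 2 and 3 agree on C3; apply C3→C6 and equate their C6 entries.
Rows 3 and 4 agree on C2, C6; apply C2, C6→C1 and equate their C1 entries.
Rows 1 and 3 agree on C5; apply C5→C2 and equate their C2 entries.
Rows 1 and 3 agree on C2; apply C2→C3 and equate their C3 entries.
Rows 1 and 3 agree on C2, C5; apply C2, C5→C6 and equate their C6 entries.
Rows 1 and 3 agree on C2, C6; apply C2, C6→C1 and equate their C1 entries.
No row becomes fully distinguished — the join is lossy.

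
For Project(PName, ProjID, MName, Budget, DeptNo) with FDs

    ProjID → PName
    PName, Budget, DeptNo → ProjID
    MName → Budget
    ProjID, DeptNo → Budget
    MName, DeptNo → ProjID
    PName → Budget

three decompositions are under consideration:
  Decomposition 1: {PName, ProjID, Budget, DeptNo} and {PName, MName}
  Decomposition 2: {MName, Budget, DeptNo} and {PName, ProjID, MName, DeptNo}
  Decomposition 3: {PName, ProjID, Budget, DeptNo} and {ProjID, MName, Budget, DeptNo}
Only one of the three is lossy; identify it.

Decomposition 1

Decomposition 1: common = {PName}, closure = {PName, Budget} → lossy.
Decomposition 2: common = {MName, DeptNo}, closure = {PName, ProjID, MName, Budget, DeptNo} → lossless.
Decomposition 3: common = {ProjID, Budget, DeptNo}, closure = {PName, ProjID, Budget, DeptNo} → lossless.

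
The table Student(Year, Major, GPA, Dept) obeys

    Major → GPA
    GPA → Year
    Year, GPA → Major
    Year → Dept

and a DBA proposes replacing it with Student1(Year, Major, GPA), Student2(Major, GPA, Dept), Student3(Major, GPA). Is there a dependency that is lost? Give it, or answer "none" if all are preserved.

Check Year → Dept: no single fragment contains all of {Year, Dept}, and the restricted closure of {Year} across the fragments never reaches {Dept}.
Major → GPA is preserved.
GPA → Year is preserved.
Year, GPA → Major is preserved.

Year → Dept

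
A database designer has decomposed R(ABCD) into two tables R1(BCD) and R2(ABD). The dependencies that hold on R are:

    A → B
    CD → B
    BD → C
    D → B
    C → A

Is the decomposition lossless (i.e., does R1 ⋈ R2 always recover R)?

Yes

Common attributes: R1 ∩ R2 = {BD}.
Closure of {BD}: BD → C applies, adding C; C → A applies, adding A. So (BD)⁺ = {ABCD}.
This closure contains every attribute of R1, so R1 ∩ R2 → R1. The join is lossless.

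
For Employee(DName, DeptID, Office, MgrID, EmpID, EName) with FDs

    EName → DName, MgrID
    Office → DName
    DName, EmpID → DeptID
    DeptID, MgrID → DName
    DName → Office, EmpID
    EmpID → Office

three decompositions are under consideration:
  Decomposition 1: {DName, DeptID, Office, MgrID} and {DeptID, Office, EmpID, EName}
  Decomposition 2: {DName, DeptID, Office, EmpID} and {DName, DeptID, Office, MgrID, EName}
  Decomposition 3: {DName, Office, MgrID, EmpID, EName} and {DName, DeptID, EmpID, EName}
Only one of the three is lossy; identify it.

Decomposition 1: common = {DeptID, Office}, closure = {DName, DeptID, Office, EmpID} → lossy.
Decomposition 2: common = {DName, DeptID, Office}, closure = {DName, DeptID, Office, EmpID} → lossless.
Decomposition 3: common = {DName, EmpID, EName}, closure = {DName, DeptID, Office, MgrID, EmpID, EName} → lossless.

Decomposition 1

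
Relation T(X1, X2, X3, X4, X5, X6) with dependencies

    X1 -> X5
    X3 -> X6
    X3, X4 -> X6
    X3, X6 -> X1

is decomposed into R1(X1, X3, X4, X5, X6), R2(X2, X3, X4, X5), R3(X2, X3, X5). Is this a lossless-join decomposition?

Chase test. Columns are X1, X2, X3, X4, X5, X6; row i has aⱼ where attribute j ∈ Ri, else bᵢⱼ.
Initial tableau (one row per fragment):
  row 1: a1 b12 a3 a4 a5 a6
  row 2: b21 a2 a3 a4 a5 b26
  row 3: b31 a2 a3 b34 a5 b36
Rows 1 and 2 agree on X3; apply X3→X6 and equate their X6 entries.
Rows 1 and 3 agree on X3; apply X3→X6 and equate their X6 entries.
Rows 1 and 2 agree on X3, X6; apply X3, X6→X1 and equate their X1 entries.
Rows 1 and 3 agree on X3, X6; apply X3, X6→X1 and equate their X1 entries.
Row 2 is now all distinguished symbols — the join is lossless.

Yes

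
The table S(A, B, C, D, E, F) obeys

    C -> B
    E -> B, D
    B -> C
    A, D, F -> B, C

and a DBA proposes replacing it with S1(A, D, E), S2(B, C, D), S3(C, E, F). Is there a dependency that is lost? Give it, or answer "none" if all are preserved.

A, D, F -> B, C

Check A, D, F → B, C: no single fragment contains all of {A, B, C, D, F}, and the restricted closure of {A, D, F} across the fragments never reaches {B, C}.
C → B is preserved.
E → B, D is preserved.
B → C is preserved.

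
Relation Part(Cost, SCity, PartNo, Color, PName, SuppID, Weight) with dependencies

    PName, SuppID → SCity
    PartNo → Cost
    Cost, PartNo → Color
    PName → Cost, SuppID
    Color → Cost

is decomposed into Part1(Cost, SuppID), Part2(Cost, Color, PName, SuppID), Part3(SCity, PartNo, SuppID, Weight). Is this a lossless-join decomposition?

No

Chase test. Columns are Cost, SCity, PartNo, Color, PName, SuppID, Weight; row i has aⱼ where attribute j ∈ Parti, else bᵢⱼ.
Initial tableau (one row per fragment):
  row 1: a1 b12 b13 b14 b15 a6 b17
  row 2: a1 b22 b23 a4 a5 a6 b27
  row 3: b31 a2 a3 b34 b35 a6 a7
No row becomes fully distinguished — the join is lossy.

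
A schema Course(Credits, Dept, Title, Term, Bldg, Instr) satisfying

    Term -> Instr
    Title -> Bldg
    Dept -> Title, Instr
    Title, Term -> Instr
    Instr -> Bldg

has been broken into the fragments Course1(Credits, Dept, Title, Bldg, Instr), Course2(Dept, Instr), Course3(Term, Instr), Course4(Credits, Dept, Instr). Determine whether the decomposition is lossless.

No

Chase test. Columns are Credits, Dept, Title, Term, Bldg, Instr; row i has aⱼ where attribute j ∈ Coursei, else bᵢⱼ.
Initial tableau (one row per fragment):
  row 1: a1 a2 a3 b14 a5 a6
  row 2: b21 a2 b23 b24 b25 a6
  row 3: b31 b32 b33 a4 b35 a6
  row 4: a1 a2 b43 b44 b45 a6
Rows 1 and 2 agree on Dept; apply Dept→Title, Instr and equate their Title, Instr entries.
Rows 1 and 4 agree on Dept; apply Dept→Title, Instr and equate their Title, Instr entries.
Rows 1 and 2 agree on Instr; apply Instr→Bldg and equate their Bldg entries.
Rows 1 and 3 agree on Instr; apply Instr→Bldg and equate their Bldg entries.
Rows 1 and 4 agree on Instr; apply Instr→Bldg and equate their Bldg entries.
No row becomes fully distinguished — the join is lossy.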